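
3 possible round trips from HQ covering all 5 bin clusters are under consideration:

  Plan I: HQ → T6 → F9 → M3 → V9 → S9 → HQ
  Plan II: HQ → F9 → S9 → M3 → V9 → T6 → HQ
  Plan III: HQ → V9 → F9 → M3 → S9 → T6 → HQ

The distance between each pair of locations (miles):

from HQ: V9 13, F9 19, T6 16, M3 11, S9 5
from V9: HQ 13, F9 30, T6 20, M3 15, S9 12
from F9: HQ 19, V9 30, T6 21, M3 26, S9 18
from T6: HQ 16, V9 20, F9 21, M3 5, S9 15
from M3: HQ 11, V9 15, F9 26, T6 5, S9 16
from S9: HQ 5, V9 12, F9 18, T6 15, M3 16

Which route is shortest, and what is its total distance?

Plan I: 16 + 21 + 26 + 15 + 12 + 5 = 95
Plan II: 19 + 18 + 16 + 15 + 20 + 16 = 104
Plan III: 13 + 30 + 26 + 16 + 15 + 16 = 116

Shortest is Plan I, total 95 miles.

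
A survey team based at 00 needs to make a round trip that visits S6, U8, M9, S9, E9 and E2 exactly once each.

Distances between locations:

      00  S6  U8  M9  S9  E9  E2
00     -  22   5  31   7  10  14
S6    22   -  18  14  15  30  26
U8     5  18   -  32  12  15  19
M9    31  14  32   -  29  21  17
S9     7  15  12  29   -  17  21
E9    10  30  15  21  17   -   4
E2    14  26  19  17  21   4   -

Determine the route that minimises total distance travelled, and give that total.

Minimum total distance: 77.

00→S6→U8→M9→S9→E9→E2→00: 22+18+32+29+17+4+14 = 136
00→S6→U8→M9→S9→E2→E9→00: 22+18+32+29+21+4+10 = 136
00→S6→U8→M9→E9→S9→E2→00: 22+18+32+21+17+21+14 = 145
00→S6→U8→M9→E9→E2→S9→00: 22+18+32+21+4+21+7 = 125
00→S6→U8→M9→E2→S9→E9→00: 22+18+32+17+21+17+10 = 137
00→S6→U8→M9→E2→E9→S9→00: 22+18+32+17+4+17+7 = 117
00→S6→U8→S9→M9→E9→E2→00: 22+18+12+29+21+4+14 = 120
00→S6→U8→S9→M9→E2→E9→00: 22+18+12+29+17+4+10 = 112
… (352 more)
00→U8→S9→S6→M9→E2→E9→00: 5+12+15+14+17+4+10 = 77  ← best
The minimum is 77.
One optimal route: 00 → U8 → S9 → S6 → M9 → E2 → E9 → 00 (or its reverse).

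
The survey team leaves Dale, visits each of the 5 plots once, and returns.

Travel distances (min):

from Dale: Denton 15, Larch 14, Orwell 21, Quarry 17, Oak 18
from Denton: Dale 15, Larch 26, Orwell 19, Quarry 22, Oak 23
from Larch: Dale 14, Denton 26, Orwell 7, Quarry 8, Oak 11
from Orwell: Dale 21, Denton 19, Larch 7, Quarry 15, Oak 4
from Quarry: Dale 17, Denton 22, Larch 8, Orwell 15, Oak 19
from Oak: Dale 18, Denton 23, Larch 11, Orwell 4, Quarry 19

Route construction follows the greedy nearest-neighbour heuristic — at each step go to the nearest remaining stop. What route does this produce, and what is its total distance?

From Dale: distances to unvisited — Larch=14, Denton=15, Quarry=17, Oak=18, Orwell=21. Nearest is Larch (14).
From Larch: distances to unvisited — Orwell=7, Quarry=8, Oak=11, Denton=26. Nearest is Orwell (7).
From Orwell: distances to unvisited — Oak=4, Quarry=15, Denton=19. Nearest is Oak (4).
From Oak: distances to unvisited — Quarry=19, Denton=23. Nearest is Quarry (19).
From Quarry: distances to unvisited — Denton=22. Nearest is Denton (22).
Return Denton→Dale: 15.
Total = 14 + 7 + 4 + 19 + 22 + 15 = 81.

Total distance 81 min via the nearest-neighbour route Dale → Larch → Orwell → Oak → Quarry → Denton → Dale.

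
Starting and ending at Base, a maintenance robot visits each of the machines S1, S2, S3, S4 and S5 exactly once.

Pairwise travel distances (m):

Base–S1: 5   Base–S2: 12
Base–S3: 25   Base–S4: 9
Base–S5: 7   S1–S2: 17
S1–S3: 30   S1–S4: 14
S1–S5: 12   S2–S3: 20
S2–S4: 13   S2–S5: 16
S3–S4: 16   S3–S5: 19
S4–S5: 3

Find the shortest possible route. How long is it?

Shortest round trip = 68 m.

With 5 stops there are 5!/2 = 60 distinct round trips (a route and its reverse cost the same).
Base → S1 → S2 → S3 → S4 → S5 → Base: 5+17+20+16+3+7 = 68
Base → S1 → S2 → S3 → S5 → S4 → Base: 5+17+20+19+3+9 = 73
Base → S1 → S2 → S4 → S3 → S5 → Base: 5+17+13+16+19+7 = 77
Base → S1 → S2 → S4 → S5 → S3 → Base: 5+17+13+3+19+25 = 82
Base → S1 → S2 → S5 → S3 → S4 → Base: 5+17+16+19+16+9 = 82
Base → S1 → S2 → S5 → S4 → S3 → Base: 5+17+16+3+16+25 = 82
Base → S1 → S3 → S2 → S4 → S5 → Base: 5+30+20+13+3+7 = 78
Base → S1 → S3 → S2 → S5 → S4 → Base: 5+30+20+16+3+9 = 83
Base → S1 → S3 → S4 → S2 → S5 → Base: 5+30+16+13+16+7 = 87
Base → S1 → S3 → S4 → S5 → S2 → Base: 5+30+16+3+16+12 = 82
Base → S1 → S3 → S5 → S2 → S4 → Base: 5+30+19+16+13+9 = 92
Base → S1 → S3 → S5 → S4 → S2 → Base: 5+30+19+3+13+12 = 82
Base → S1 → S4 → S2 → S3 → S5 → Base: 5+14+13+20+19+7 = 78
Base → S1 → S4 → S2 → S5 → S3 → Base: 5+14+13+16+19+25 = 92
… (46 more)
The minimum is 68.
One optimal route: Base → S1 → S2 → S3 → S4 → S5 → Base (or its reverse).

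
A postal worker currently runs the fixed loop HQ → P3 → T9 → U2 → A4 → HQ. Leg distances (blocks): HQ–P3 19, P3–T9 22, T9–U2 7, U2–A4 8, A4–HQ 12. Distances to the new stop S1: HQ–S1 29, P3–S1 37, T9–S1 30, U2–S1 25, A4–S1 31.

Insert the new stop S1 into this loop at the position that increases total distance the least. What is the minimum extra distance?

Insertion cost between consecutive stops i–j is d(i,S1) + d(S1,j) − d(i,j):
  between HQ and P3: 29 + 37 − 19 = 47
  between P3 and T9: 37 + 30 − 22 = 45
  between T9 and U2: 30 + 25 − 7 = 48
  between U2 and A4: 25 + 31 − 8 = 48
  between A4 and HQ: 31 + 29 − 12 = 48
Cheapest insertion is between P3 and T9, adding 45.
New total = 68 + 45 = 113.

Adding 45 blocks by placing S1 on the P3–T9 leg.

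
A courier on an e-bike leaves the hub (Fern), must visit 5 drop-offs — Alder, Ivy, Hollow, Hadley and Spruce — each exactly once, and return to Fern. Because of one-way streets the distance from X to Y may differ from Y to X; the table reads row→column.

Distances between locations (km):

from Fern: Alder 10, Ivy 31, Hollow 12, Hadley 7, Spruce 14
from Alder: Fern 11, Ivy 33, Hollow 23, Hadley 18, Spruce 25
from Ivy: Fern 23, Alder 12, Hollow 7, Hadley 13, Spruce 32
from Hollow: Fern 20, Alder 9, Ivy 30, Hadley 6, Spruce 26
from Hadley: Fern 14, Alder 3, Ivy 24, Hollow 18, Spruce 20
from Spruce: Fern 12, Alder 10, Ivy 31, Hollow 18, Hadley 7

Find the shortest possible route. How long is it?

Fern → Alder → Ivy → Hollow → Hadley → Spruce → Fern: 10+33+7+6+20+12 = 88
Fern → Alder → Ivy → Hollow → Spruce → Hadley → Fern: 10+33+7+26+7+14 = 97
Fern → Alder → Ivy → Hadley → Hollow → Spruce → Fern: 10+33+13+18+26+12 = 112
Fern → Alder → Ivy → Hadley → Spruce → Hollow → Fern: 10+33+13+20+18+20 = 114
Fern → Alder → Ivy → Spruce → Hollow → Hadley → Fern: 10+33+32+18+6+14 = 113
Fern → Alder → Ivy → Spruce → Hadley → Hollow → Fern: 10+33+32+7+18+20 = 120
Fern → Alder → Hollow → Ivy → Hadley → Spruce → Fern: 10+23+30+13+20+12 = 108
Fern → Alder → Hollow → Ivy → Spruce → Hadley → Fern: 10+23+30+32+7+14 = 116
Fern → Alder → Hollow → Hadley → Ivy → Spruce → Fern: 10+23+6+24+32+12 = 107
Fern → Alder → Hollow → Hadley → Spruce → Ivy → Fern: 10+23+6+20+31+23 = 113
Fern → Alder → Hollow → Spruce → Ivy → Hadley → Fern: 10+23+26+31+13+14 = 117
Fern → Alder → Hollow → Spruce → Hadley → Ivy → Fern: 10+23+26+7+24+23 = 113
Fern → Alder → Hadley → Ivy → Hollow → Spruce → Fern: 10+18+24+7+26+12 = 97
Fern → Alder → Hadley → Ivy → Spruce → Hollow → Fern: 10+18+24+32+18+20 = 122
… (106 more)
Fern → Spruce → Ivy → Hollow → Hadley → Alder → Fern: 14+31+7+6+3+11 = 72  ← best
The minimum is 72.
One optimal route: Fern → Spruce → Ivy → Hollow → Hadley → Alder → Fern.

Shortest round trip = 72 km.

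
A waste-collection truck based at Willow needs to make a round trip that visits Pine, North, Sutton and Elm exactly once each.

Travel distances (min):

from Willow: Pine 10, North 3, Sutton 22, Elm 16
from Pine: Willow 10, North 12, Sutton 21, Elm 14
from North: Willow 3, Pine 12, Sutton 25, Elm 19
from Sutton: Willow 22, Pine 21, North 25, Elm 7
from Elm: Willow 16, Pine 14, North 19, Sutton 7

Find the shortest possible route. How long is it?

Minimum total distance: 58 min.

With 4 stops there are 4!/2 = 12 distinct round trips (a route and its reverse cost the same).
Willow - Pine - North - Sutton - Elm - Willow: 10+12+25+7+16 = 70
Willow - Pine - North - Elm - Sutton - Willow: 10+12+19+7+22 = 70
Willow - Pine - Sutton - North - Elm - Willow: 10+21+25+19+16 = 91
Willow - Pine - Sutton - Elm - North - Willow: 10+21+7+19+3 = 60
Willow - Pine - Elm - North - Sutton - Willow: 10+14+19+25+22 = 90
Willow - Pine - Elm - Sutton - North - Willow: 10+14+7+25+3 = 59
Willow - North - Pine - Sutton - Elm - Willow: 3+12+21+7+16 = 59
Willow - North - Pine - Elm - Sutton - Willow: 3+12+14+7+22 = 58
Willow - North - Sutton - Pine - Elm - Willow: 3+25+21+14+16 = 79
Willow - North - Elm - Pine - Sutton - Willow: 3+19+14+21+22 = 79
Willow - Sutton - Pine - North - Elm - Willow: 22+21+12+19+16 = 90
Willow - Sutton - North - Pine - Elm - Willow: 22+25+12+14+16 = 89
The minimum is 58.
One optimal route: Willow → North → Pine → Elm → Sutton → Willow (or its reverse).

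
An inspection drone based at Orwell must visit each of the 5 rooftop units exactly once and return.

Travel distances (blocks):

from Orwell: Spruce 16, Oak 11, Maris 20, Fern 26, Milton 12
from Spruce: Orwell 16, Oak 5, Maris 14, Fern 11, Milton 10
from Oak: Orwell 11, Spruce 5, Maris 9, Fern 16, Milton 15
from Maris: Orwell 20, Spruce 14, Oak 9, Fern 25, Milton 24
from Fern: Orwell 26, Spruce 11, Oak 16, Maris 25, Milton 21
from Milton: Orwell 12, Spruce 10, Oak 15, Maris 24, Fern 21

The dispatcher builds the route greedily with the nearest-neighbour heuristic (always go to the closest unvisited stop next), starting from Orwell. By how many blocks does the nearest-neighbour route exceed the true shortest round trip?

The nearest-neighbour route is 14 blocks longer than optimal.

From Orwell: Oak=11, Milton=12, Spruce=16, Maris=20, Fern=26 → choose Oak (11).
From Oak: Spruce=5, Maris=9, Milton=15, Fern=16 → choose Spruce (5).
From Spruce: Milton=10, Fern=11, Maris=14 → choose Milton (10).
From Milton: Fern=21, Maris=24 → choose Fern (21).
From Fern: Maris=25 → choose Maris (25).
NN route Orwell → Oak → Spruce → Milton → Fern → Maris → Orwell costs 92.
Optimal: Orwell → Oak → Maris → Spruce → Fern → Milton → Orwell costs 78 (by enumerating all 60 distinct tours).
Excess = 92 − 78 = 14.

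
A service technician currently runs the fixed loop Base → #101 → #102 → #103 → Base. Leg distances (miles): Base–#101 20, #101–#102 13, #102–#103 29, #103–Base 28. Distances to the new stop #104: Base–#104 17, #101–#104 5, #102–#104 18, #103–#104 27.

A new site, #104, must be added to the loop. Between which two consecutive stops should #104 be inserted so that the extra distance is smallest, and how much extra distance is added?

Adding 2 miles by placing #104 on the Base–#101 leg.

Insertion cost between consecutive stops i–j is d(i,#104) + d(#104,j) − d(i,j):
  between Base and #101: 17 + 5 − 20 = 2
  between #101 and #102: 5 + 18 − 13 = 10
  between #102 and #103: 18 + 27 − 29 = 16
  between #103 and Base: 27 + 17 − 28 = 16
Cheapest insertion is between Base and #101, adding 2.
New total = 90 + 2 = 92.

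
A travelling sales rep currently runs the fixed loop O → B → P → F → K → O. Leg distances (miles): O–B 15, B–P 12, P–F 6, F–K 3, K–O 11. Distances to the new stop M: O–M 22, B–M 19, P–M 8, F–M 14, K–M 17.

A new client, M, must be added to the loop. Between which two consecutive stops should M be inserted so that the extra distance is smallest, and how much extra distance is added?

Insertion cost between consecutive stops i–j is d(i,M) + d(M,j) − d(i,j):
  between O and B: 22 + 19 − 15 = 26
  between B and P: 19 + 8 − 12 = 15
  between P and F: 8 + 14 − 6 = 16
  between F and K: 14 + 17 − 3 = 28
  between K and O: 17 + 22 − 11 = 28
Cheapest insertion is between B and P, adding 15.
New total = 47 + 15 = 62.

+15 miles — insert M between B and P.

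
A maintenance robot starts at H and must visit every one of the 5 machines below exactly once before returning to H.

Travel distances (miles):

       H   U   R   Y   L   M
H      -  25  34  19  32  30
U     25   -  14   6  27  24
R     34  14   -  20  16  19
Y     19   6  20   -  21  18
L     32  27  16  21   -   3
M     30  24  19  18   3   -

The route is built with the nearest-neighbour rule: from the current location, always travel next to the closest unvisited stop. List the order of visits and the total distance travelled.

At H the remaining stops are Y 19, U 25, M 30, L 32, R 34; go to Y.
At Y the remaining stops are U 6, M 18, R 20, L 21; go to U.
At U the remaining stops are R 14, M 24, L 27; go to R.
At R the remaining stops are L 16, M 19; go to L.
At L the remaining stops are M 3; go to M.
Return M→H: 30.
Total = 19 + 6 + 14 + 16 + 3 + 30 = 88.

88 miles along H → Y → U → R → L → M → H.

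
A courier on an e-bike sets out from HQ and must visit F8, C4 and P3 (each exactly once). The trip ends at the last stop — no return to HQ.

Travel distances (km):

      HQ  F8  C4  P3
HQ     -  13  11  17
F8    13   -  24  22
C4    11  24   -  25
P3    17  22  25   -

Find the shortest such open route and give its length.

Shortest open route: 57 km.

There are 3! = 6 possible orderings.
HQ→F8→C4→P3: 13+24+25 = 62
HQ→F8→P3→C4: 13+22+25 = 60
HQ→C4→F8→P3: 11+24+22 = 57
HQ→C4→P3→F8: 11+25+22 = 58
HQ→P3→F8→C4: 17+22+24 = 63
HQ→P3→C4→F8: 17+25+24 = 66
The minimum is 57.
One shortest path: HQ → C4 → F8 → P3.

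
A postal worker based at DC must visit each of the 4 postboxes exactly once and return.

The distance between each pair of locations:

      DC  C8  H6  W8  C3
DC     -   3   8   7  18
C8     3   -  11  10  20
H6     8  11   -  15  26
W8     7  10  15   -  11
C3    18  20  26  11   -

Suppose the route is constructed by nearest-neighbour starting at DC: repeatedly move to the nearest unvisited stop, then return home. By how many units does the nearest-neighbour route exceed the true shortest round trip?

The nearest-neighbour route is 1 longer than optimal.

DC: C8=3, W8=7, H6=8, C3=18 ⇒ C8
C8: W8=10, H6=11, C3=20 ⇒ W8
W8: C3=11, H6=15 ⇒ C3
C3: H6=26 ⇒ H6
NN route DC → C8 → W8 → C3 → H6 → DC costs 58.
Optimal: DC → C8 → C3 → W8 → H6 → DC costs 57 (by enumerating all 12 distinct tours).
Excess = 58 − 57 = 1.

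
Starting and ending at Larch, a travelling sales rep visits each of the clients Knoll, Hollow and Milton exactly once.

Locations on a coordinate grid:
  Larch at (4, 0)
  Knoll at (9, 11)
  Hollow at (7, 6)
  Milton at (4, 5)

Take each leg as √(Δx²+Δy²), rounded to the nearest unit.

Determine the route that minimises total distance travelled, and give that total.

Shortest round trip = 25.

Larch → Knoll → Hollow → Milton → Larch: 12+5+3+5 = 25
Larch → Knoll → Milton → Hollow → Larch: 12+8+3+7 = 30
Larch → Hollow → Knoll → Milton → Larch: 7+5+8+5 = 25
The minimum is 25.
One optimal route: Larch → Knoll → Hollow → Milton → Larch (or its reverse).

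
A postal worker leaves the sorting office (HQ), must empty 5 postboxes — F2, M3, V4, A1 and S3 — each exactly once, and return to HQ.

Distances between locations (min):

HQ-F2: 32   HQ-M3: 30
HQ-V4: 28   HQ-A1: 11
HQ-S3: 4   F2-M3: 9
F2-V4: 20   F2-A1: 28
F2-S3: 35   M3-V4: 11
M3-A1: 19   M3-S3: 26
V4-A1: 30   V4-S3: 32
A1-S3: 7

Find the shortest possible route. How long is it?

Minimum total distance: 87 min.

There are 60 distinct closed tours to check (reversals are equivalent).
HQ → F2 → M3 → V4 → A1 → S3 → HQ: 32+9+11+30+7+4 = 93
HQ → F2 → M3 → V4 → S3 → A1 → HQ: 32+9+11+32+7+11 = 102
HQ → F2 → M3 → A1 → V4 → S3 → HQ: 32+9+19+30+32+4 = 126
HQ → F2 → M3 → A1 → S3 → V4 → HQ: 32+9+19+7+32+28 = 127
HQ → F2 → M3 → S3 → V4 → A1 → HQ: 32+9+26+32+30+11 = 140
HQ → F2 → M3 → S3 → A1 → V4 → HQ: 32+9+26+7+30+28 = 132
HQ → F2 → V4 → M3 → A1 → S3 → HQ: 32+20+11+19+7+4 = 93
HQ → F2 → V4 → M3 → S3 → A1 → HQ: 32+20+11+26+7+11 = 107
HQ → F2 → V4 → A1 → M3 → S3 → HQ: 32+20+30+19+26+4 = 131
HQ → F2 → V4 → A1 → S3 → M3 → HQ: 32+20+30+7+26+30 = 145
HQ → F2 → V4 → S3 → M3 → A1 → HQ: 32+20+32+26+19+11 = 140
HQ → F2 → V4 → S3 → A1 → M3 → HQ: 32+20+32+7+19+30 = 140
HQ → F2 → A1 → M3 → V4 → S3 → HQ: 32+28+19+11+32+4 = 126
HQ → F2 → A1 → M3 → S3 → V4 → HQ: 32+28+19+26+32+28 = 165
… (46 more)
HQ → V4 → F2 → M3 → A1 → S3 → HQ: 28+20+9+19+7+4 = 87  ← best
The minimum is 87.
One optimal route: HQ → V4 → F2 → M3 → A1 → S3 → HQ (or its reverse).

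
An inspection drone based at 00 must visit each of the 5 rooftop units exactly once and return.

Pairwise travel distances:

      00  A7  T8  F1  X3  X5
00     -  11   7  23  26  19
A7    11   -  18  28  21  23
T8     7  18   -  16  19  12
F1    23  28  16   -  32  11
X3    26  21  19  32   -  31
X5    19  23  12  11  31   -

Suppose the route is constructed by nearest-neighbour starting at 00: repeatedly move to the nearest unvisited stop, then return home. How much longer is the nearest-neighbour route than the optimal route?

From 00: T8=7, A7=11, X5=19, F1=23, X3=26 → choose T8 (7).
From T8: X5=12, F1=16, A7=18, X3=19 → choose X5 (12).
From X5: F1=11, A7=23, X3=31 → choose F1 (11).
From F1: A7=28, X3=32 → choose A7 (28).
From A7: X3=21 → choose X3 (21).
NN route 00 → T8 → X5 → F1 → A7 → X3 → 00 costs 105.
Optimal: 00 → A7 → X3 → F1 → X5 → T8 → 00 costs 94 (by enumerating all 60 distinct tours).
Excess = 105 − 94 = 11.

Excess over optimum: 11.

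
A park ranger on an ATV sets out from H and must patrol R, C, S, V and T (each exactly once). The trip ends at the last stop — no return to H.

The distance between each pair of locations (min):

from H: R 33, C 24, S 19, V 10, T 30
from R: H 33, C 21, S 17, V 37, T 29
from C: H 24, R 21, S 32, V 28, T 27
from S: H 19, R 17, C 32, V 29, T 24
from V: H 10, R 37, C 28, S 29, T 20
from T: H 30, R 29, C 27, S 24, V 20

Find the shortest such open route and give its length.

There are 5! = 120 possible orderings.
H→R→C→S→V→T: 33+21+32+29+20 = 135
H→R→C→S→T→V: 33+21+32+24+20 = 130
H→R→C→V→S→T: 33+21+28+29+24 = 135
H→R→C→V→T→S: 33+21+28+20+24 = 126
H→R→C→T→S→V: 33+21+27+24+29 = 134
H→R→C→T→V→S: 33+21+27+20+29 = 130
H→R→S→C→V→T: 33+17+32+28+20 = 130
H→R→S→C→T→V: 33+17+32+27+20 = 129
H→R→S→V→C→T: 33+17+29+28+27 = 134
H→R→S→V→T→C: 33+17+29+20+27 = 126
H→R→S→T→C→V: 33+17+24+27+28 = 129
H→R→S→T→V→C: 33+17+24+20+28 = 122
H→R→V→C→S→T: 33+37+28+32+24 = 154
H→R→V→C→T→S: 33+37+28+27+24 = 149
… (106 more)
H→V→T→S→R→C: 10+20+24+17+21 = 92  ← best
The minimum is 92.
One shortest path: H → V → T → S → R → C.

Minimum one-way distance = 92 min.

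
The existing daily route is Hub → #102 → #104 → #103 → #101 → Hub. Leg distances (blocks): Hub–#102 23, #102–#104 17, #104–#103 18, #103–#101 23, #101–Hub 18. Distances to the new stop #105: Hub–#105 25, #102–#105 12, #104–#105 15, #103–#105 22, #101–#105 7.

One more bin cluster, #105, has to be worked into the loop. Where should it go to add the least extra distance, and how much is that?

Adding 6 blocks by placing #105 on the #103–#101 leg.

Insertion cost between consecutive stops i–j is d(i,#105) + d(#105,j) − d(i,j):
  between Hub and #102: 25 + 12 − 23 = 14
  between #102 and #104: 12 + 15 − 17 = 10
  between #104 and #103: 15 + 22 − 18 = 19
  between #103 and #101: 22 + 7 − 23 = 6
  between #101 and Hub: 7 + 25 − 18 = 14
Cheapest insertion is between #103 and #101, adding 6.
New total = 99 + 6 = 105.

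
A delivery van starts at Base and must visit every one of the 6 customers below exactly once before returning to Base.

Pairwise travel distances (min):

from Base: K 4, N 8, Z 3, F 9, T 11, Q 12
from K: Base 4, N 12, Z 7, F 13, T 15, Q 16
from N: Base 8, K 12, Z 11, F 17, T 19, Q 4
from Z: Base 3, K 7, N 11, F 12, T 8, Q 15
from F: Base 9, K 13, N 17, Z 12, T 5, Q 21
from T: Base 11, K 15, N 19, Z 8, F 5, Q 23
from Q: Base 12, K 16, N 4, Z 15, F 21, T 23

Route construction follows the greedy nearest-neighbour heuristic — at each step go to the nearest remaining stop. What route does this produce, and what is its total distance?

Total distance 63 min via the nearest-neighbour route Base → Z → K → N → Q → F → T → Base.

At Base the remaining stops are Z 3, K 4, N 8, F 9, T 11, Q 12; go to Z.
At Z the remaining stops are K 7, T 8, N 11, F 12, Q 15; go to K.
At K the remaining stops are N 12, F 13, T 15, Q 16; go to N.
At N the remaining stops are Q 4, F 17, T 19; go to Q.
At Q the remaining stops are F 21, T 23; go to F.
At F the remaining stops are T 5; go to T.
Return T→Base: 11.
Total = 3 + 7 + 12 + 4 + 21 + 5 + 11 = 63.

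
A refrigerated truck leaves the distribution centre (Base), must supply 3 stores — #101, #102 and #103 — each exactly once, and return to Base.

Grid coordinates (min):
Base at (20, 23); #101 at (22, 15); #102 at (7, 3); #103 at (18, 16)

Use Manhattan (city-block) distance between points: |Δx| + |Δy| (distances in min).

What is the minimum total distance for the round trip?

Base-#101-#102-#103-Base: 10+27+24+9 = 70
Base-#101-#103-#102-Base: 10+5+24+33 = 72
Base-#102-#101-#103-Base: 33+27+5+9 = 74
The minimum is 70.
One optimal route: Base → #101 → #102 → #103 → Base (or its reverse).

70 min — the shortest possible round trip.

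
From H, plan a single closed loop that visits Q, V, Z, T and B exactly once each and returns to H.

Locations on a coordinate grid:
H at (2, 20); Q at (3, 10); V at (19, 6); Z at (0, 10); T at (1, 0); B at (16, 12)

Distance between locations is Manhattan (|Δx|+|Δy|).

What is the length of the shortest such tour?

With 5 stops there are 5!/2 = 60 distinct round trips (a route and its reverse cost the same).
H - Q - V - Z - T - B - H: 11+20+23+11+27+22 = 114
H - Q - V - Z - B - T - H: 11+20+23+18+27+21 = 120
H - Q - V - T - Z - B - H: 11+20+24+11+18+22 = 106
H - Q - V - T - B - Z - H: 11+20+24+27+18+12 = 112
H - Q - V - B - Z - T - H: 11+20+9+18+11+21 = 90
H - Q - V - B - T - Z - H: 11+20+9+27+11+12 = 90
H - Q - Z - V - T - B - H: 11+3+23+24+27+22 = 110
H - Q - Z - V - B - T - H: 11+3+23+9+27+21 = 94
H - Q - Z - T - V - B - H: 11+3+11+24+9+22 = 80
H - Q - Z - T - B - V - H: 11+3+11+27+9+31 = 92
H - Q - Z - B - V - T - H: 11+3+18+9+24+21 = 86
H - Q - Z - B - T - V - H: 11+3+18+27+24+31 = 114
H - Q - T - V - Z - B - H: 11+12+24+23+18+22 = 110
H - Q - T - V - B - Z - H: 11+12+24+9+18+12 = 86
… (46 more)
The minimum is 80.
One optimal route: H → Q → Z → T → V → B → H (or its reverse).

80 — the shortest possible round trip.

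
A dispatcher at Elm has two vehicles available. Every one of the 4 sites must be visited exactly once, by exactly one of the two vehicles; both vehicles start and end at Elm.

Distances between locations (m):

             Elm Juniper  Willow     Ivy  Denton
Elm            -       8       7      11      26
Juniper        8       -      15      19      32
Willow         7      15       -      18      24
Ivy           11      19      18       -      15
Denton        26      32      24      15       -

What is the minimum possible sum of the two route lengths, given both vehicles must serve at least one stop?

There are 2^3 − 1 = 7 ways to divide the 4 stops into two non-empty groups. For each, the best each vehicle can do is its own shortest tour through its group:
  {Juniper} + {Willow, Ivy, Denton}: 16 + 57 = 73
  {Willow} + {Juniper, Ivy, Denton}: 14 + 66 = 80
  {Juniper, Willow} + {Ivy, Denton}: 30 + 52 = 82
  {Ivy} + {Juniper, Willow, Denton}: 22 + 71 = 93
  {Juniper, Ivy} + {Willow, Denton}: 38 + 57 = 95
  {Willow, Ivy} + {Juniper, Denton}: 36 + 66 = 102
  … (7 splits in total)
Best: vehicle 1 Elm → Juniper → Elm = 16; vehicle 2 Elm → Willow → Denton → Ivy → Elm = 57; combined 73.

73 m — the smallest possible combined total.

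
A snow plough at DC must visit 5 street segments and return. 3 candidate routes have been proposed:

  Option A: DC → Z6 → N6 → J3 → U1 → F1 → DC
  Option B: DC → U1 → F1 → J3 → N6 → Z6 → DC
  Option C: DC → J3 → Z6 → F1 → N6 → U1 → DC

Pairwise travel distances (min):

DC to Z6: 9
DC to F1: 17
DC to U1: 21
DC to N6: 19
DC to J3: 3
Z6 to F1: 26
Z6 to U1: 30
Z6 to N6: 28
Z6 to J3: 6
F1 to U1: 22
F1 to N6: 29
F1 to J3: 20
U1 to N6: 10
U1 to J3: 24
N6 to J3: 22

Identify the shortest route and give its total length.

95 min — Option C is the shortest.

Option A: 9 + 28 + 22 + 24 + 22 + 17 = 122
Option B: 21 + 22 + 20 + 22 + 28 + 9 = 122
Option C: 3 + 6 + 26 + 29 + 10 + 21 = 95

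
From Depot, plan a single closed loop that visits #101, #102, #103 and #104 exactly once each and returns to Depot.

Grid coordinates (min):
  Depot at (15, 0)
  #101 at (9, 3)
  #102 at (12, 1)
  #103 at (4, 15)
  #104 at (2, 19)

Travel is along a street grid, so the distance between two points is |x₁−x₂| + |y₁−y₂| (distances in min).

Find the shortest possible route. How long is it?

Shortest round trip = 64 min.

There are 12 distinct closed tours to check (reversals are equivalent).
Depot - #101 - #102 - #103 - #104 - Depot: 9+5+22+6+32 = 74
Depot - #101 - #102 - #104 - #103 - Depot: 9+5+28+6+26 = 74
Depot - #101 - #103 - #102 - #104 - Depot: 9+17+22+28+32 = 108
Depot - #101 - #103 - #104 - #102 - Depot: 9+17+6+28+4 = 64
Depot - #101 - #104 - #102 - #103 - Depot: 9+23+28+22+26 = 108
Depot - #101 - #104 - #103 - #102 - Depot: 9+23+6+22+4 = 64
Depot - #102 - #101 - #103 - #104 - Depot: 4+5+17+6+32 = 64
Depot - #102 - #101 - #104 - #103 - Depot: 4+5+23+6+26 = 64
Depot - #102 - #103 - #101 - #104 - Depot: 4+22+17+23+32 = 98
Depot - #102 - #104 - #101 - #103 - Depot: 4+28+23+17+26 = 98
Depot - #103 - #101 - #102 - #104 - Depot: 26+17+5+28+32 = 108
Depot - #103 - #102 - #101 - #104 - Depot: 26+22+5+23+32 = 108
The minimum is 64.
One optimal route: Depot → #101 → #103 → #104 → #102 → Depot (or its reverse).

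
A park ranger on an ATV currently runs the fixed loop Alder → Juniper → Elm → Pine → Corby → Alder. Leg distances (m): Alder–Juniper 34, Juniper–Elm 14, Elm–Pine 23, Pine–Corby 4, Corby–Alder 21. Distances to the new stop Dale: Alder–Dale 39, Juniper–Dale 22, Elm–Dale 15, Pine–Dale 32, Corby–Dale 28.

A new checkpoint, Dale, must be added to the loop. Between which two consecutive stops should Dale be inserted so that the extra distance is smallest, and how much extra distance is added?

Insertion cost between consecutive stops i–j is d(i,Dale) + d(Dale,j) − d(i,j):
  between Alder and Juniper: 39 + 22 − 34 = 27
  between Juniper and Elm: 22 + 15 − 14 = 23
  between Elm and Pine: 15 + 32 − 23 = 24
  between Pine and Corby: 32 + 28 − 4 = 56
  between Corby and Alder: 28 + 39 − 21 = 46
Cheapest insertion is between Juniper and Elm, adding 23.
New total = 96 + 23 = 119.

Minimum extra distance: 23 m, inserting Dale between Juniper and Elm.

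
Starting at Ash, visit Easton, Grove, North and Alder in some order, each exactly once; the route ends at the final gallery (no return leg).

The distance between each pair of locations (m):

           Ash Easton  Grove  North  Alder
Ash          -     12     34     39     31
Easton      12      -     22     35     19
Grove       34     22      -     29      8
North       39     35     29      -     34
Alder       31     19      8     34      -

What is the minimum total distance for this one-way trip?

Minimum one-way distance = 68 m.

There are 4! = 24 possible orderings.
Ash - Easton - Grove - North - Alder: 12+22+29+34 = 97
Ash - Easton - Grove - Alder - North: 12+22+8+34 = 76
Ash - Easton - North - Grove - Alder: 12+35+29+8 = 84
Ash - Easton - North - Alder - Grove: 12+35+34+8 = 89
Ash - Easton - Alder - Grove - North: 12+19+8+29 = 68
Ash - Easton - Alder - North - Grove: 12+19+34+29 = 94
Ash - Grove - Easton - North - Alder: 34+22+35+34 = 125
Ash - Grove - Easton - Alder - North: 34+22+19+34 = 109
Ash - Grove - North - Easton - Alder: 34+29+35+19 = 117
Ash - Grove - North - Alder - Easton: 34+29+34+19 = 116
Ash - Grove - Alder - Easton - North: 34+8+19+35 = 96
Ash - Grove - Alder - North - Easton: 34+8+34+35 = 111
Ash - North - Easton - Grove - Alder: 39+35+22+8 = 104
Ash - North - Easton - Alder - Grove: 39+35+19+8 = 101
… (10 more)
The minimum is 68.
One shortest path: Ash → Easton → Alder → Grove → North.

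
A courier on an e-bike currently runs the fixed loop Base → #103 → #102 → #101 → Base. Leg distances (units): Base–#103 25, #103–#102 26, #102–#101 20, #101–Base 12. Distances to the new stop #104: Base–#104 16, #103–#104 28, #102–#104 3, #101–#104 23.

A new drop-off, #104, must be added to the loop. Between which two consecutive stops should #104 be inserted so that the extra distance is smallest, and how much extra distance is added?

Insertion cost between consecutive stops i–j is d(i,#104) + d(#104,j) − d(i,j):
  between Base and #103: 16 + 28 − 25 = 19
  between #103 and #102: 28 + 3 − 26 = 5
  between #102 and #101: 3 + 23 − 20 = 6
  between #101 and Base: 23 + 16 − 12 = 27
Cheapest insertion is between #103 and #102, adding 5.
New total = 83 + 5 = 88.

+5 — insert #104 between #103 and #102.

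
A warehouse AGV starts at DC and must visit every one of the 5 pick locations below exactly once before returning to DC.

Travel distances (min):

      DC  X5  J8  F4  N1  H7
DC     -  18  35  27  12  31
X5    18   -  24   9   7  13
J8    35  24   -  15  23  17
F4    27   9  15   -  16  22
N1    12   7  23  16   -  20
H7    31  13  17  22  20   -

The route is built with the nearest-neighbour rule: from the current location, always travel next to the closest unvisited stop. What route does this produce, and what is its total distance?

DC → [N1:12 / X5:18 / F4:27 / H7:31 / J8:35] → N1 (12)
N1 → [X5:7 / F4:16 / H7:20 / J8:23] → X5 (7)
X5 → [F4:9 / H7:13 / J8:24] → F4 (9)
F4 → [J8:15 / H7:22] → J8 (15)
J8 → [H7:17] → H7 (17)
Return H7→DC: 31.
Total = 12 + 7 + 9 + 15 + 17 + 31 = 91.

Total distance 91 min via the nearest-neighbour route DC → N1 → X5 → F4 → J8 → H7 → DC.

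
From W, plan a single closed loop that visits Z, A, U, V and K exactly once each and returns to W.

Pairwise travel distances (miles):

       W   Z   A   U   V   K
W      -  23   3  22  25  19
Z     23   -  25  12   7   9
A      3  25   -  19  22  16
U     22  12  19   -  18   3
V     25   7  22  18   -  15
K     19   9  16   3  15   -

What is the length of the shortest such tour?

W - Z - A - U - V - K - W: 23+25+19+18+15+19 = 119
W - Z - A - U - K - V - W: 23+25+19+3+15+25 = 110
W - Z - A - V - U - K - W: 23+25+22+18+3+19 = 110
W - Z - A - V - K - U - W: 23+25+22+15+3+22 = 110
W - Z - A - K - U - V - W: 23+25+16+3+18+25 = 110
W - Z - A - K - V - U - W: 23+25+16+15+18+22 = 119
W - Z - U - A - V - K - W: 23+12+19+22+15+19 = 110
W - Z - U - A - K - V - W: 23+12+19+16+15+25 = 110
W - Z - U - V - A - K - W: 23+12+18+22+16+19 = 110
W - Z - U - V - K - A - W: 23+12+18+15+16+3 = 87
W - Z - U - K - A - V - W: 23+12+3+16+22+25 = 101
W - Z - U - K - V - A - W: 23+12+3+15+22+3 = 78
W - Z - V - A - U - K - W: 23+7+22+19+3+19 = 93
W - Z - V - A - K - U - W: 23+7+22+16+3+22 = 93
… (46 more)
W - A - U - K - Z - V - W: 3+19+3+9+7+25 = 66  ← best
The minimum is 66.
One optimal route: W → A → U → K → Z → V → W (or its reverse).

Minimum total distance: 66 miles.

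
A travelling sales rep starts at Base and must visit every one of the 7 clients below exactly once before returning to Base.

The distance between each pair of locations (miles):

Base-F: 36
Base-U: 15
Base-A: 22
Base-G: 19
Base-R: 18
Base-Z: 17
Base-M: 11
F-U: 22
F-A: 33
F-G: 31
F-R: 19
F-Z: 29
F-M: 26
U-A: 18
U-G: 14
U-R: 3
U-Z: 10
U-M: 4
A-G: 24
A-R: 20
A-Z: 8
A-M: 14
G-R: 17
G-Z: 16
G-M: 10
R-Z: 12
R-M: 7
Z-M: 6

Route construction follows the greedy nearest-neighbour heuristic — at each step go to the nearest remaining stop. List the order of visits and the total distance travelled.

Nearest-neighbour total = 129 miles; route Base → M → U → R → Z → A → G → F → Base.

From Base: distances to unvisited — M=11, U=15, Z=17, R=18, G=19, A=22, F=36. Nearest is M (11).
From M: distances to unvisited — U=4, Z=6, R=7, G=10, A=14, F=26. Nearest is U (4).
From U: distances to unvisited — R=3, Z=10, G=14, A=18, F=22. Nearest is R (3).
From R: distances to unvisited — Z=12, G=17, F=19, A=20. Nearest is Z (12).
From Z: distances to unvisited — A=8, G=16, F=29. Nearest is A (8).
From A: distances to unvisited — G=24, F=33. Nearest is G (24).
From G: distances to unvisited — F=31. Nearest is F (31).
Return F→Base: 36.
Total = 11 + 4 + 3 + 12 + 8 + 24 + 31 + 36 = 129.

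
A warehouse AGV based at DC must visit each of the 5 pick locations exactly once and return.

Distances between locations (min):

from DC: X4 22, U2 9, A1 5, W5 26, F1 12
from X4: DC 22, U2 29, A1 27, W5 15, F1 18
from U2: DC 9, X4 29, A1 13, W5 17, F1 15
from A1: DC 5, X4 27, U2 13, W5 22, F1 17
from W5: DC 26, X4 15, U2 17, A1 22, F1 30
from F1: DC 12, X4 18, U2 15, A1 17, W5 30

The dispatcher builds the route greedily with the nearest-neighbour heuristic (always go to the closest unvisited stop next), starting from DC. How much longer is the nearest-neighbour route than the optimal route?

Excess over optimum: 12 min.

From DC: A1=5, U2=9, F1=12, X4=22, W5=26 → choose A1 (5).
From A1: U2=13, F1=17, W5=22, X4=27 → choose U2 (13).
From U2: F1=15, W5=17, X4=29 → choose F1 (15).
From F1: X4=18, W5=30 → choose X4 (18).
From X4: W5=15 → choose W5 (15).
NN route DC → A1 → U2 → F1 → X4 → W5 → DC costs 92.
Optimal: DC → A1 → U2 → W5 → X4 → F1 → DC costs 80 (by enumerating all 60 distinct tours).
Excess = 92 − 80 = 12.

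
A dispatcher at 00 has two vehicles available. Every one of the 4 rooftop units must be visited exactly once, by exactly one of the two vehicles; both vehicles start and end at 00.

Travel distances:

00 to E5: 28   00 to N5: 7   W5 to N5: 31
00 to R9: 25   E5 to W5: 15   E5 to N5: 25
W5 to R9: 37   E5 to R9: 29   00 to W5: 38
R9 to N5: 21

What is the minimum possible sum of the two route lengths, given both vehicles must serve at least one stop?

119 — the smallest possible combined total.

Check every non-empty split of the stops between the two vehicles; for each half take its own optimal tour:
  {E5} + {W5, R9, N5}: 56 + 100 = 156
  {W5} + {E5, R9, N5}: 76 + 85 = 161
  {E5, W5} + {R9, N5}: 81 + 53 = 134
  {R9} + {E5, W5, N5}: 50 + 81 = 131
  {E5, R9} + {W5, N5}: 82 + 76 = 158
  {W5, R9} + {E5, N5}: 100 + 60 = 160
  … (7 splits in total)
  {E5, W5, R9} + {N5}: 105 + 14 = 119  ← best
Best: vehicle 1 00 → E5 → W5 → R9 → 00 = 105; vehicle 2 00 → N5 → 00 = 14; combined 119.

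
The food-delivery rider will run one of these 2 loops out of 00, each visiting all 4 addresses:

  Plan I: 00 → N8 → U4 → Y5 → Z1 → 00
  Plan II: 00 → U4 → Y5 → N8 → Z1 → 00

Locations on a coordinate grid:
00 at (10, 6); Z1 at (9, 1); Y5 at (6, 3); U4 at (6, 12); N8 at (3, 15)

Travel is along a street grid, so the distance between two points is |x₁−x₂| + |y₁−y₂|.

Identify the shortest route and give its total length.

Plan I: 16 + 6 + 9 + 5 + 6 = 42
Plan II: 10 + 9 + 15 + 20 + 6 = 60

Shortest is Plan I, total 42.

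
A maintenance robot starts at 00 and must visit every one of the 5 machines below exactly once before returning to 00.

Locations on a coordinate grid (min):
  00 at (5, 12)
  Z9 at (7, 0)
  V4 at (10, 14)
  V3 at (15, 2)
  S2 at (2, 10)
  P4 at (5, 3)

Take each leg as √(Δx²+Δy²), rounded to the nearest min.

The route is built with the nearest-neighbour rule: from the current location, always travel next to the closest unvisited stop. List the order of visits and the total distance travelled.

At 00 the remaining stops are S2 4, V4 5, P4 9, Z9 12, V3 14; go to S2.
At S2 the remaining stops are P4 8, V4 9, Z9 11, V3 15; go to P4.
At P4 the remaining stops are Z9 4, V3 10, V4 12; go to Z9.
At Z9 the remaining stops are V3 8, V4 14; go to V3.
At V3 the remaining stops are V4 13; go to V4.
Return V4→00: 5.
Total = 4 + 8 + 4 + 8 + 13 + 5 = 42.

Nearest-neighbour total = 42 min; route 00 → S2 → P4 → Z9 → V3 → V4 → 00.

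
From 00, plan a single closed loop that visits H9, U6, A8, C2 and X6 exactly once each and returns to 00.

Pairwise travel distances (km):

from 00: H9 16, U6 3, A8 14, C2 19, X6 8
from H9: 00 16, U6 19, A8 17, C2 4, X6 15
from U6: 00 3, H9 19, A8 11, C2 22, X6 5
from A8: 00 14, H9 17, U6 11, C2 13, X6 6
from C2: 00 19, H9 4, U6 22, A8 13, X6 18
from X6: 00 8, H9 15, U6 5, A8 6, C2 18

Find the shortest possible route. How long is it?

There are 60 distinct closed tours to check (reversals are equivalent).
00→H9→U6→A8→C2→X6→00: 16+19+11+13+18+8 = 85
00→H9→U6→A8→X6→C2→00: 16+19+11+6+18+19 = 89
00→H9→U6→C2→A8→X6→00: 16+19+22+13+6+8 = 84
00→H9→U6→C2→X6→A8→00: 16+19+22+18+6+14 = 95
00→H9→U6→X6→A8→C2→00: 16+19+5+6+13+19 = 78
00→H9→U6→X6→C2→A8→00: 16+19+5+18+13+14 = 85
00→H9→A8→U6→C2→X6→00: 16+17+11+22+18+8 = 92
00→H9→A8→U6→X6→C2→00: 16+17+11+5+18+19 = 86
00→H9→A8→C2→U6→X6→00: 16+17+13+22+5+8 = 81
00→H9→A8→C2→X6→U6→00: 16+17+13+18+5+3 = 72
00→H9→A8→X6→U6→C2→00: 16+17+6+5+22+19 = 85
00→H9→A8→X6→C2→U6→00: 16+17+6+18+22+3 = 82
00→H9→C2→U6→A8→X6→00: 16+4+22+11+6+8 = 67
00→H9→C2→U6→X6→A8→00: 16+4+22+5+6+14 = 67
… (46 more)
00→H9→C2→A8→X6→U6→00: 16+4+13+6+5+3 = 47  ← best
The minimum is 47.
One optimal route: 00 → H9 → C2 → A8 → X6 → U6 → 00 (or its reverse).

Minimum total distance: 47 km.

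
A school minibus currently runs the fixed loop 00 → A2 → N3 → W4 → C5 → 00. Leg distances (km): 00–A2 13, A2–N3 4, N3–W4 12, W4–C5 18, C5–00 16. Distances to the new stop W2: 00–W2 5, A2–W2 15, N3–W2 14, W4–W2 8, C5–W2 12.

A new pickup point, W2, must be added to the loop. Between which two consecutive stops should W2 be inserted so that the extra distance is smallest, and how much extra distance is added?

Adding 1 km by placing W2 on the C5–00 leg.

Insertion cost between consecutive stops i–j is d(i,W2) + d(W2,j) − d(i,j):
  between 00 and A2: 5 + 15 − 13 = 7
  between A2 and N3: 15 + 14 − 4 = 25
  between N3 and W4: 14 + 8 − 12 = 10
  between W4 and C5: 8 + 12 − 18 = 2
  between C5 and 00: 12 + 5 − 16 = 1
Cheapest insertion is between C5 and 00, adding 1.
New total = 63 + 1 = 64.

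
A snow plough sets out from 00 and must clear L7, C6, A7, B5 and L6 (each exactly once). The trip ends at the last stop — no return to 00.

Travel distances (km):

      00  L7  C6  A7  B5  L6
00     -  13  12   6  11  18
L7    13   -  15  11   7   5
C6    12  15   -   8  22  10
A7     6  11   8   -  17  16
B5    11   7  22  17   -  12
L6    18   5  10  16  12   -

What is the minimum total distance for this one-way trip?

36 km — the minimum one-way total.

There are 5! = 120 possible orderings.
00 → L7 → C6 → A7 → B5 → L6: 13+15+8+17+12 = 65
00 → L7 → C6 → A7 → L6 → B5: 13+15+8+16+12 = 64
00 → L7 → C6 → B5 → A7 → L6: 13+15+22+17+16 = 83
00 → L7 → C6 → B5 → L6 → A7: 13+15+22+12+16 = 78
00 → L7 → C6 → L6 → A7 → B5: 13+15+10+16+17 = 71
00 → L7 → C6 → L6 → B5 → A7: 13+15+10+12+17 = 67
00 → L7 → A7 → C6 → B5 → L6: 13+11+8+22+12 = 66
00 → L7 → A7 → C6 → L6 → B5: 13+11+8+10+12 = 54
00 → L7 → A7 → B5 → C6 → L6: 13+11+17+22+10 = 73
00 → L7 → A7 → B5 → L6 → C6: 13+11+17+12+10 = 63
00 → L7 → A7 → L6 → C6 → B5: 13+11+16+10+22 = 72
00 → L7 → A7 → L6 → B5 → C6: 13+11+16+12+22 = 74
00 → L7 → B5 → C6 → A7 → L6: 13+7+22+8+16 = 66
00 → L7 → B5 → C6 → L6 → A7: 13+7+22+10+16 = 68
… (106 more)
00 → A7 → C6 → L6 → L7 → B5: 6+8+10+5+7 = 36  ← best
The minimum is 36.
One shortest path: 00 → A7 → C6 → L6 → L7 → B5.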